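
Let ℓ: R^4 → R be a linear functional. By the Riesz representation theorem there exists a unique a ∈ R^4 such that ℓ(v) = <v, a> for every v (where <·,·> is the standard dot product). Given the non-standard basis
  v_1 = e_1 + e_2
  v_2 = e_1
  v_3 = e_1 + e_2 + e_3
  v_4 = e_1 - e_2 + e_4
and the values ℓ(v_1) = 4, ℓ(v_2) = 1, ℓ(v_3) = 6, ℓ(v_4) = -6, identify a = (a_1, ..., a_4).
a = (1, 3, 2, -4)

Write a = (a_1, ..., a_4) in the standard basis. For each basis vector v_i, ℓ(v_i) = <v_i, a> is a linear equation in the a_j's. Collect the n equations into a matrix system V a = ℓ, where row i of V is v_i (expressed in the standard basis). Since V is invertible (lower-triangular with 1s on the diagonal, up to permutation), solve by back-substitution:
  V =
[[1, 1, 0, 0],
 [1, 0, 0, 0],
 [1, 1, 1, 0],
 [1, -1, 0, 1]]
  V a = (4, 1, 6, -6)
Solving gives a = (1, 3, 2, -4).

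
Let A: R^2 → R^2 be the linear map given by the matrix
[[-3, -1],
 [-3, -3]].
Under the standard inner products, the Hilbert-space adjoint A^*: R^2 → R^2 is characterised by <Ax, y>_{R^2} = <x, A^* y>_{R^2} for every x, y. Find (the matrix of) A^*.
A^* = A^T =
[[-3, -3],
 [-1, -3]]

For real matrices with standard dot products, the defining identity <Ax, y> = <x, A^* y> gives (Ax)^T y = x^T (A^*) y, i.e. x^T A^T y = x^T (A^*) y. Since this holds for all x, y, we must have A^* = A^T. Therefore
A^* =
[[-3, -3],
 [-1, -3]].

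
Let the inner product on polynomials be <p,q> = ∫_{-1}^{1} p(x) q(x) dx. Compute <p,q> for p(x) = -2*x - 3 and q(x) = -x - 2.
<p,q> = 40/3

Expand the product: p(x)·q(x) = 2*x^2 + 7*x + 6.
∫_{-1}^{1} of each monomial x^k gives [2/(k+1) if k even, 0 if k odd]. Integrating term-by-term (or equivalently evaluating the antiderivative F(x) = 2*x^3/3 + 7*x^2/2 + 6*x at the endpoints):
  F(1) − F(−1) = 61/6 − (-19/6) = 40/3.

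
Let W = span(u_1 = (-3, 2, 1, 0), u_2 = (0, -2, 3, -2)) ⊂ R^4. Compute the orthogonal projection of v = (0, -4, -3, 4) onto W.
proj_W(v) = (196/79, -118/237, -607/237, 274/237)

Set up U = [u_1 | ... | u_2] ∈ R^(4×2). The projector onto W = col(U) is P = U (U^T U)^(-1) U^T.
Compute U^T U =
  [14, -1]
  [-1, 17],
and U^T v = (-11, -9).
Solve U^T U · c = U^T v for the coefficients: c = (-196/237, -137/237). The projection is proj_W(v) = U c.
Check: (v - proj_W(v)) · u_1 = 0  (should be 0).
Check: (v - proj_W(v)) · u_2 = 0  (should be 0).
Result: proj_W(v) = (196/79, -118/237, -607/237, 274/237).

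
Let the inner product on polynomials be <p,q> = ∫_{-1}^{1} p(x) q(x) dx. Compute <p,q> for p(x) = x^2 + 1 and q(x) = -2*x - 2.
<p,q> = -16/3

Expand the product: p(x)·q(x) = -2*x^3 - 2*x^2 - 2*x - 2.
∫_{-1}^{1} of each monomial x^k gives [2/(k+1) if k even, 0 if k odd]. Integrating term-by-term (or equivalently evaluating the antiderivative F(x) = -x^4/2 - 2*x^3/3 - x^2 - 2*x at the endpoints):
  F(1) − F(−1) = -25/6 − (7/6) = -16/3.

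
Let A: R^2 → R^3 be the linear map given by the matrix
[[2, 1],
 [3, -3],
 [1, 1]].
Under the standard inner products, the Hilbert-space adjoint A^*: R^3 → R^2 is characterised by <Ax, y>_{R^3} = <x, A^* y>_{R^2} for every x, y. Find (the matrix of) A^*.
A^* = A^T =
[[2, 3, 1],
 [1, -3, 1]]

For real matrices with standard dot products, the defining identity <Ax, y> = <x, A^* y> gives (Ax)^T y = x^T (A^*) y, i.e. x^T A^T y = x^T (A^*) y. Since this holds for all x, y, we must have A^* = A^T. Therefore
A^* =
[[2, 3, 1],
 [1, -3, 1]].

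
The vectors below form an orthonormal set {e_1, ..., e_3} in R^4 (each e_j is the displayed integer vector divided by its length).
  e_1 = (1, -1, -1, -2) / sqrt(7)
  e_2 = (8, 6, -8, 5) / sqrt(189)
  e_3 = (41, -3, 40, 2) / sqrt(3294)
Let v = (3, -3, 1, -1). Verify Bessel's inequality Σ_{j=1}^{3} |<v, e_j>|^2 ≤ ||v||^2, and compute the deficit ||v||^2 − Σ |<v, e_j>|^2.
Σ |<v, e_j>|^2 = 978/61; ||v||^2 = 20; deficit = 242/61

Write each e_j = u_j / sqrt(<u_j, u_j>) where u_j is the displayed integer vector. Then <v, e_j> = <v, u_j> / sqrt(<u_j, u_j>), so |<v, e_j>|^2 = <v, u_j>^2 / <u_j, u_j>.
Coefficients: <v, e_1> = 7/sqrt(7), <v, e_2> = -7/sqrt(189), <v, e_3> = 170/sqrt(3294).
Square and sum: Σ |<v, e_j>|^2 = 978/61.
Compute ||v||^2 = v·v = 20.
Deficit = 20 − 978/61 = 242/61 ≥ 0, confirming Bessel's inequality. (The deficit equals ||v − Σ <v,e_j> e_j||^2, the squared distance from v to span{e_j}.)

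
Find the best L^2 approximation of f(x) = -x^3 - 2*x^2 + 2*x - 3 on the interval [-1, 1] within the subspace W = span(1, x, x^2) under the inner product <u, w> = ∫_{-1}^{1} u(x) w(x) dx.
g(x) = -2*x^2 + 7*x/5 - 3

The best approximation g ∈ W is the orthogonal projection of f onto W. Writing g = a_0 + a_1 x + a_2 x^2, the coefficients solve the normal equations G · a = b where
  G_{ij} = <φ_i, φ_j> and b_i = <f, φ_i>, with φ_0 = 1, φ_1 = x, φ_2 = x^2.
G =
  [2, 0, 2/3]
  [0, 2/3, 0]
  [2/3, 0, 2/5],
b = (-22/3, 14/15, -14/5).
Solving gives a_0 = -3, a_1 = 7/5, a_2 = -2, so
  g(x) = -2*x^2 + 7*x/5 - 3.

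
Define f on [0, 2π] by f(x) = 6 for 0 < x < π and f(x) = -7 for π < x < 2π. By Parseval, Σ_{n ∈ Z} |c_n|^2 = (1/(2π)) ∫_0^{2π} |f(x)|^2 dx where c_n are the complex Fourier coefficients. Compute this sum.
Σ |c_n|^2 = 85/2

Parseval equates the L^2 energy of f (normalised by 1/(2π)) with the ℓ^2 sum of its Fourier coefficients: (1/(2π)) ∫_0^{2π} |f|^2 = Σ |c_n|^2.
Compute the left side: (1/(2π)) [∫_0^π 6^2 dx + ∫_π^{2π} (-7)^2 dx] = (1/(2π)) · (36π + 49π) = (36 + 49)/2 = 85/2.
So Σ_{n ∈ Z} |c_n|^2 = 85/2.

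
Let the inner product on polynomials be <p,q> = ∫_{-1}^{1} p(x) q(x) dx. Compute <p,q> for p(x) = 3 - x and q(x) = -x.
<p,q> = 2/3

Expand the product: p(x)·q(x) = x^2 - 3*x.
∫_{-1}^{1} of each monomial x^k gives [2/(k+1) if k even, 0 if k odd]. Integrating term-by-term (or equivalently evaluating the antiderivative F(x) = x^3/3 - 3*x^2/2 at the endpoints):
  F(1) − F(−1) = -7/6 − (-11/6) = 2/3.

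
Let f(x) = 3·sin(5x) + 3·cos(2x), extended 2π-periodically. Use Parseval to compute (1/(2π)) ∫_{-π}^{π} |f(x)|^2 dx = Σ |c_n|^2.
Σ |c_n|^2 = 9

Expand |f|^2 and use orthogonality of {sin(nx), cos(mx)} on [-π, π]:
  ∫_{-π}^{π} sin(nx)^2 dx = π, ∫ cos(mx)^2 dx = π, and cross terms integrate to 0.
So ∫_{-π}^{π} f(x)^2 dx = 3^2 · π + 3^2 · π = (9 + 9)π.
Divide by 2π: (9 + 9)/2 = 9.
By Parseval, this equals Σ |c_n|^2.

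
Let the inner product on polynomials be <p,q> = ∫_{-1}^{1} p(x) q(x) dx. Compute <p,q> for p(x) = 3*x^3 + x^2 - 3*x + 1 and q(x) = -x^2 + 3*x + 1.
<p,q> = -4/5

Expand the product: p(x)·q(x) = -3*x^5 + 8*x^4 + 9*x^3 - 9*x^2 + 1.
∫_{-1}^{1} of each monomial x^k gives [2/(k+1) if k even, 0 if k odd]. Integrating term-by-term (or equivalently evaluating the antiderivative F(x) = -x^6/2 + 8*x^5/5 + 9*x^4/4 - 3*x^3 + x at the endpoints):
  F(1) − F(−1) = 27/20 − (43/20) = -4/5.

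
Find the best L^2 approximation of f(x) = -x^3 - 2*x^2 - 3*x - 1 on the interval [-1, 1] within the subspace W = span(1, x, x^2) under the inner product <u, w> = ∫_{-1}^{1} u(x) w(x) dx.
g(x) = -2*x^2 - 18*x/5 - 1

The best approximation g ∈ W is the orthogonal projection of f onto W. Writing g = a_0 + a_1 x + a_2 x^2, the coefficients solve the normal equations G · a = b where
  G_{ij} = <φ_i, φ_j> and b_i = <f, φ_i>, with φ_0 = 1, φ_1 = x, φ_2 = x^2.
G =
  [2, 0, 2/3]
  [0, 2/3, 0]
  [2/3, 0, 2/5],
b = (-10/3, -12/5, -22/15).
Solving gives a_0 = -1, a_1 = -18/5, a_2 = -2, so
  g(x) = -2*x^2 - 18*x/5 - 1.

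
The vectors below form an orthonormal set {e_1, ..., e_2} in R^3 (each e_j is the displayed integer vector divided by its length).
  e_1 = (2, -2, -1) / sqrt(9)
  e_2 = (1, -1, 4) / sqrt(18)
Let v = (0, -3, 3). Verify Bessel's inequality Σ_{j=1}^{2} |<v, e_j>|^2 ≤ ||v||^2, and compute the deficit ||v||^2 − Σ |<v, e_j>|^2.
Σ |<v, e_j>|^2 = 27/2; ||v||^2 = 18; deficit = 9/2

Write each e_j = u_j / sqrt(<u_j, u_j>) where u_j is the displayed integer vector. Then <v, e_j> = <v, u_j> / sqrt(<u_j, u_j>), so |<v, e_j>|^2 = <v, u_j>^2 / <u_j, u_j>.
Coefficients: <v, e_1> = 3/sqrt(9), <v, e_2> = 15/sqrt(18).
Square and sum: Σ |<v, e_j>|^2 = 27/2.
Compute ||v||^2 = v·v = 18.
Deficit = 18 − 27/2 = 9/2 ≥ 0, confirming Bessel's inequality. (The deficit equals ||v − Σ <v,e_j> e_j||^2, the squared distance from v to span{e_j}.)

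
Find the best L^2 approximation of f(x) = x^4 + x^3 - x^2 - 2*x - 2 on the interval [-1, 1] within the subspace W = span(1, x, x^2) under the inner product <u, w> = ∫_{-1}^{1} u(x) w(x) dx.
g(x) = -x^2/7 - 7*x/5 - 73/35

The best approximation g ∈ W is the orthogonal projection of f onto W. Writing g = a_0 + a_1 x + a_2 x^2, the coefficients solve the normal equations G · a = b where
  G_{ij} = <φ_i, φ_j> and b_i = <f, φ_i>, with φ_0 = 1, φ_1 = x, φ_2 = x^2.
G =
  [2, 0, 2/3]
  [0, 2/3, 0]
  [2/3, 0, 2/5],
b = (-64/15, -14/15, -152/105).
Solving gives a_0 = -73/35, a_1 = -7/5, a_2 = -1/7, so
  g(x) = -x^2/7 - 7*x/5 - 73/35.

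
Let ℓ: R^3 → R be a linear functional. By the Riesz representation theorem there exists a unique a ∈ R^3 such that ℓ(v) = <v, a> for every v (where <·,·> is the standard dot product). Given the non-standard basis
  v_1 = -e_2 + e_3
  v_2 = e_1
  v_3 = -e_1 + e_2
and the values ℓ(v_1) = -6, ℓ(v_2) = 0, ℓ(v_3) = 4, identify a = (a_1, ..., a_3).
a = (0, 4, -2)

Write a = (a_1, ..., a_3) in the standard basis. For each basis vector v_i, ℓ(v_i) = <v_i, a> is a linear equation in the a_j's. Collect the n equations into a matrix system V a = ℓ, where row i of V is v_i (expressed in the standard basis). Since V is invertible (lower-triangular with 1s on the diagonal, up to permutation), solve by back-substitution:
  V =
[[0, -1, 1],
 [1, 0, 0],
 [-1, 1, 0]]
  V a = (-6, 0, 4)
Solving gives a = (0, 4, -2).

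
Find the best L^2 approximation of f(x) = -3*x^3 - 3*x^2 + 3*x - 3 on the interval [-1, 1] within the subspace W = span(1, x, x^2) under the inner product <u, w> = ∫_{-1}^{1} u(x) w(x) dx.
g(x) = -3*x^2 + 6*x/5 - 3

The best approximation g ∈ W is the orthogonal projection of f onto W. Writing g = a_0 + a_1 x + a_2 x^2, the coefficients solve the normal equations G · a = b where
  G_{ij} = <φ_i, φ_j> and b_i = <f, φ_i>, with φ_0 = 1, φ_1 = x, φ_2 = x^2.
G =
  [2, 0, 2/3]
  [0, 2/3, 0]
  [2/3, 0, 2/5],
b = (-8, 4/5, -16/5).
Solving gives a_0 = -3, a_1 = 6/5, a_2 = -3, so
  g(x) = -3*x^2 + 6*x/5 - 3.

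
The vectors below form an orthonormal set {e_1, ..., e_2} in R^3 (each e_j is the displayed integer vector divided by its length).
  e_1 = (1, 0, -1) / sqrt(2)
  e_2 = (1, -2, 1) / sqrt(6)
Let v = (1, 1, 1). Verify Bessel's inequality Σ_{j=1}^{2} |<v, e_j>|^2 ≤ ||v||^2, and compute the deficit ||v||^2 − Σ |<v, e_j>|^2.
Σ |<v, e_j>|^2 = 0; ||v||^2 = 3; deficit = 3

Write each e_j = u_j / sqrt(<u_j, u_j>) where u_j is the displayed integer vector. Then <v, e_j> = <v, u_j> / sqrt(<u_j, u_j>), so |<v, e_j>|^2 = <v, u_j>^2 / <u_j, u_j>.
Coefficients: <v, e_1> = 0/sqrt(2), <v, e_2> = 0/sqrt(6).
Square and sum: Σ |<v, e_j>|^2 = 0.
Compute ||v||^2 = v·v = 3.
Deficit = 3 − 0 = 3 ≥ 0, confirming Bessel's inequality. (The deficit equals ||v − Σ <v,e_j> e_j||^2, the squared distance from v to span{e_j}.)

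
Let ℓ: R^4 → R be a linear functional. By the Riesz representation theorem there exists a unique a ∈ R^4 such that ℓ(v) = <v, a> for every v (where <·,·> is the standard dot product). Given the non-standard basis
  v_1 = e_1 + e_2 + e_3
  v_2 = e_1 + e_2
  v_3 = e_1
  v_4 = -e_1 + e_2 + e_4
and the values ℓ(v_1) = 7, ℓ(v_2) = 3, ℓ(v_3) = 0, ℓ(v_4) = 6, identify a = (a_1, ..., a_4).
a = (0, 3, 4, 3)

Write a = (a_1, ..., a_4) in the standard basis. For each basis vector v_i, ℓ(v_i) = <v_i, a> is a linear equation in the a_j's. Collect the n equations into a matrix system V a = ℓ, where row i of V is v_i (expressed in the standard basis). Since V is invertible (lower-triangular with 1s on the diagonal, up to permutation), solve by back-substitution:
  V =
[[1, 1, 1, 0],
 [1, 1, 0, 0],
 [1, 0, 0, 0],
 [-1, 1, 0, 1]]
  V a = (7, 3, 0, 6)
Solving gives a = (0, 3, 4, 3).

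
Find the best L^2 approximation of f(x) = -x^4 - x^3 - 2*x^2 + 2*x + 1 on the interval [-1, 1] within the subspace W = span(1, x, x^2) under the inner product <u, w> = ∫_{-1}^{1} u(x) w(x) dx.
g(x) = -20*x^2/7 + 7*x/5 + 38/35

The best approximation g ∈ W is the orthogonal projection of f onto W. Writing g = a_0 + a_1 x + a_2 x^2, the coefficients solve the normal equations G · a = b where
  G_{ij} = <φ_i, φ_j> and b_i = <f, φ_i>, with φ_0 = 1, φ_1 = x, φ_2 = x^2.
G =
  [2, 0, 2/3]
  [0, 2/3, 0]
  [2/3, 0, 2/5],
b = (4/15, 14/15, -44/105).
Solving gives a_0 = 38/35, a_1 = 7/5, a_2 = -20/7, so
  g(x) = -20*x^2/7 + 7*x/5 + 38/35.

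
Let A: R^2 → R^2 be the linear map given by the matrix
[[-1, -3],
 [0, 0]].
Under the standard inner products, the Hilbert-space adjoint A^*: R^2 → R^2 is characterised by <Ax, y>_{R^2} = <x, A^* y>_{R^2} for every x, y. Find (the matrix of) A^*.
A^* = A^T =
[[-1, 0],
 [-3, 0]]

For real matrices with standard dot products, the defining identity <Ax, y> = <x, A^* y> gives (Ax)^T y = x^T (A^*) y, i.e. x^T A^T y = x^T (A^*) y. Since this holds for all x, y, we must have A^* = A^T. Therefore
A^* =
[[-1, 0],
 [-3, 0]].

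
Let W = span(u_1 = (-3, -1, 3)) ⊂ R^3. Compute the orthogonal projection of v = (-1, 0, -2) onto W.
proj_W(v) = (9/19, 3/19, -9/19)

Set up U = [u_1 | ... | u_1] ∈ R^(3×1). The projector onto W = col(U) is P = U (U^T U)^(-1) U^T.
Compute U^T U =
  [19],
and U^T v = (-3).
Solve U^T U · c = U^T v for the coefficients: c = (-3/19). The projection is proj_W(v) = U c.
Check: (v - proj_W(v)) · u_1 = 0  (should be 0).
Result: proj_W(v) = (9/19, 3/19, -9/19).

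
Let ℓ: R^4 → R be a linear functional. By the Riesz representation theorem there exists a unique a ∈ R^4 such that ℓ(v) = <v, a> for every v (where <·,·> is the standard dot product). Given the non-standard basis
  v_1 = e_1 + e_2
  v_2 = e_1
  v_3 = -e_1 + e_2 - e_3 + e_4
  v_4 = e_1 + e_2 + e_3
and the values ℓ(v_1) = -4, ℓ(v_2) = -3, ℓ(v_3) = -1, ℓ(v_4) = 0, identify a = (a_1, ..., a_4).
a = (-3, -1, 4, 1)

Write a = (a_1, ..., a_4) in the standard basis. For each basis vector v_i, ℓ(v_i) = <v_i, a> is a linear equation in the a_j's. Collect the n equations into a matrix system V a = ℓ, where row i of V is v_i (expressed in the standard basis). Since V is invertible (lower-triangular with 1s on the diagonal, up to permutation), solve by back-substitution:
  V =
[[1, 1, 0, 0],
 [1, 0, 0, 0],
 [-1, 1, -1, 1],
 [1, 1, 1, 0]]
  V a = (-4, -3, -1, 0)
Solving gives a = (-3, -1, 4, 1).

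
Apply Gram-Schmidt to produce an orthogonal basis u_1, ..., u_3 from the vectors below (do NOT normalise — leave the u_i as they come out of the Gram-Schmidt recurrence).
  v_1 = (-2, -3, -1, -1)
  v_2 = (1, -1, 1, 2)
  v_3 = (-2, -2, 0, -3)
Orthogonal basis:
  u_1 = (-2, -3, -1, -1)
  u_2 = (11/15, -7/5, 13/15, 28/15)
  u_3 = (20/101, -29/101, 143/101, -96/101)

Apply the Gram-Schmidt recurrence
  u_1 = v_1
  u_i = v_i − Σ_{j<i} ((v_i · u_j) / (u_j · u_j)) · u_j.

Step by step this gives:
  u_1 = (-2, -3, -1, -1)
  u_2 = (11/15, -7/5, 13/15, 28/15)
  u_3 = (20/101, -29/101, 143/101, -96/101)

Orthogonality check:
  u_2 · u_1 = 0 (should be 0)
  u_3 · u_1 = 0 (should be 0)
  u_3 · u_2 = 0 (should be 0)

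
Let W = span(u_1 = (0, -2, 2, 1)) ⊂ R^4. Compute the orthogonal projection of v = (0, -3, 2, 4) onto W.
proj_W(v) = (0, -28/9, 28/9, 14/9)

Set up U = [u_1 | ... | u_1] ∈ R^(4×1). The projector onto W = col(U) is P = U (U^T U)^(-1) U^T.
Compute U^T U =
  [9],
and U^T v = (14).
Solve U^T U · c = U^T v for the coefficients: c = (14/9). The projection is proj_W(v) = U c.
Check: (v - proj_W(v)) · u_1 = 0  (should be 0).
Result: proj_W(v) = (0, -28/9, 28/9, 14/9).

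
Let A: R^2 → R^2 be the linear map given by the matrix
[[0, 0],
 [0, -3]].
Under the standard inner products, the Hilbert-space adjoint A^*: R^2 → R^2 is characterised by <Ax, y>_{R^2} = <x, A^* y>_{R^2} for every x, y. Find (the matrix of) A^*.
A^* = A^T =
[[0, 0],
 [0, -3]]

For real matrices with standard dot products, the defining identity <Ax, y> = <x, A^* y> gives (Ax)^T y = x^T (A^*) y, i.e. x^T A^T y = x^T (A^*) y. Since this holds for all x, y, we must have A^* = A^T. Therefore
A^* =
[[0, 0],
 [0, -3]].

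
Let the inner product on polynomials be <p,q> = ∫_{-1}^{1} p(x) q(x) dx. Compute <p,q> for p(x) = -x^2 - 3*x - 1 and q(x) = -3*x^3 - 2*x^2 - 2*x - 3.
<p,q> = 266/15

Expand the product: p(x)·q(x) = 3*x^5 + 11*x^4 + 11*x^3 + 11*x^2 + 11*x + 3.
∫_{-1}^{1} of each monomial x^k gives [2/(k+1) if k even, 0 if k odd]. Integrating term-by-term (or equivalently evaluating the antiderivative F(x) = x^6/2 + 11*x^5/5 + 11*x^4/4 + 11*x^3/3 + 11*x^2/2 + 3*x at the endpoints):
  F(1) − F(−1) = 1057/60 − (-7/60) = 266/15.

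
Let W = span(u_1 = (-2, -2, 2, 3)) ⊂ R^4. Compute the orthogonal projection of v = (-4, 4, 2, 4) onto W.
proj_W(v) = (-32/21, -32/21, 32/21, 16/7)

Set up U = [u_1 | ... | u_1] ∈ R^(4×1). The projector onto W = col(U) is P = U (U^T U)^(-1) U^T.
Compute U^T U =
  [21],
and U^T v = (16).
Solve U^T U · c = U^T v for the coefficients: c = (16/21). The projection is proj_W(v) = U c.
Check: (v - proj_W(v)) · u_1 = 0  (should be 0).
Result: proj_W(v) = (-32/21, -32/21, 32/21, 16/7).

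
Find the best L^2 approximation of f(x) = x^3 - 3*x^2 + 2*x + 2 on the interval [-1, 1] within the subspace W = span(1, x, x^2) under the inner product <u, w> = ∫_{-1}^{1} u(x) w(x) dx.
g(x) = -3*x^2 + 13*x/5 + 2

The best approximation g ∈ W is the orthogonal projection of f onto W. Writing g = a_0 + a_1 x + a_2 x^2, the coefficients solve the normal equations G · a = b where
  G_{ij} = <φ_i, φ_j> and b_i = <f, φ_i>, with φ_0 = 1, φ_1 = x, φ_2 = x^2.
G =
  [2, 0, 2/3]
  [0, 2/3, 0]
  [2/3, 0, 2/5],
b = (2, 26/15, 2/15).
Solving gives a_0 = 2, a_1 = 13/5, a_2 = -3, so
  g(x) = -3*x^2 + 13*x/5 + 2.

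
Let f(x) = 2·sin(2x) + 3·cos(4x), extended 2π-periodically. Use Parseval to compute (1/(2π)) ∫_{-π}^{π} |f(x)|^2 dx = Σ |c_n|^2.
Σ |c_n|^2 = 13/2

Expand |f|^2 and use orthogonality of {sin(nx), cos(mx)} on [-π, π]:
  ∫_{-π}^{π} sin(nx)^2 dx = π, ∫ cos(mx)^2 dx = π, and cross terms integrate to 0.
So ∫_{-π}^{π} f(x)^2 dx = 2^2 · π + 3^2 · π = (4 + 9)π.
Divide by 2π: (4 + 9)/2 = 13/2.
By Parseval, this equals Σ |c_n|^2.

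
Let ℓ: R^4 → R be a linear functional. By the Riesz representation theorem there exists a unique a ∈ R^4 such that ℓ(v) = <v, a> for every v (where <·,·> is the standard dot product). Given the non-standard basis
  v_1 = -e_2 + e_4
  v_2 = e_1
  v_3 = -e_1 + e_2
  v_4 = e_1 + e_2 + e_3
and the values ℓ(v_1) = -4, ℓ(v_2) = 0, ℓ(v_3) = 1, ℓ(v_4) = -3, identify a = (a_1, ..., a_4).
a = (0, 1, -4, -3)

Write a = (a_1, ..., a_4) in the standard basis. For each basis vector v_i, ℓ(v_i) = <v_i, a> is a linear equation in the a_j's. Collect the n equations into a matrix system V a = ℓ, where row i of V is v_i (expressed in the standard basis). Since V is invertible (lower-triangular with 1s on the diagonal, up to permutation), solve by back-substitution:
  V =
[[0, -1, 0, 1],
 [1, 0, 0, 0],
 [-1, 1, 0, 0],
 [1, 1, 1, 0]]
  V a = (-4, 0, 1, -3)
Solving gives a = (0, 1, -4, -3).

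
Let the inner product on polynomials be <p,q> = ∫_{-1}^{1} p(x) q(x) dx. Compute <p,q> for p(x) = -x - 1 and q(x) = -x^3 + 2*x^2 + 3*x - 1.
<p,q> = -14/15

Expand the product: p(x)·q(x) = x^4 - x^3 - 5*x^2 - 2*x + 1.
∫_{-1}^{1} of each monomial x^k gives [2/(k+1) if k even, 0 if k odd]. Integrating term-by-term (or equivalently evaluating the antiderivative F(x) = x^5/5 - x^4/4 - 5*x^3/3 - x^2 + x at the endpoints):
  F(1) − F(−1) = -103/60 − (-47/60) = -14/15.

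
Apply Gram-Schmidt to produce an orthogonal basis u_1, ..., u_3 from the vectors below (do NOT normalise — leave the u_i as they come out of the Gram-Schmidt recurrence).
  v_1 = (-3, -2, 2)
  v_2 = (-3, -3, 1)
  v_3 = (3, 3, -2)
Orthogonal basis:
  u_1 = (-3, -2, 2)
  u_2 = (0, -1, -1)
  u_3 = (-6/17, 9/34, -9/34)

Apply the Gram-Schmidt recurrence
  u_1 = v_1
  u_i = v_i − Σ_{j<i} ((v_i · u_j) / (u_j · u_j)) · u_j.

Step by step this gives:
  u_1 = (-3, -2, 2)
  u_2 = (0, -1, -1)
  u_3 = (-6/17, 9/34, -9/34)

Orthogonality check:
  u_2 · u_1 = 0 (should be 0)
  u_3 · u_1 = 0 (should be 0)
  u_3 · u_2 = 0 (should be 0)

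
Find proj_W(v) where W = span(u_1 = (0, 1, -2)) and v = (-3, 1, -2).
proj_W(v) = (0, 1, -2)

Set up U = [u_1 | ... | u_1] ∈ R^(3×1). The projector onto W = col(U) is P = U (U^T U)^(-1) U^T.
Compute U^T U =
  [5],
and U^T v = (5).
Solve U^T U · c = U^T v for the coefficients: c = (1). The projection is proj_W(v) = U c.
Check: (v - proj_W(v)) · u_1 = 0  (should be 0).
Result: proj_W(v) = (0, 1, -2).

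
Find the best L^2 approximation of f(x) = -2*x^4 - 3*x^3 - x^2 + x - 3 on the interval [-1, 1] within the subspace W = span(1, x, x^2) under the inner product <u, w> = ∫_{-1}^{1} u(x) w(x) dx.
g(x) = -19*x^2/7 - 4*x/5 - 99/35

The best approximation g ∈ W is the orthogonal projection of f onto W. Writing g = a_0 + a_1 x + a_2 x^2, the coefficients solve the normal equations G · a = b where
  G_{ij} = <φ_i, φ_j> and b_i = <f, φ_i>, with φ_0 = 1, φ_1 = x, φ_2 = x^2.
G =
  [2, 0, 2/3]
  [0, 2/3, 0]
  [2/3, 0, 2/5],
b = (-112/15, -8/15, -104/35).
Solving gives a_0 = -99/35, a_1 = -4/5, a_2 = -19/7, so
  g(x) = -19*x^2/7 - 4*x/5 - 99/35.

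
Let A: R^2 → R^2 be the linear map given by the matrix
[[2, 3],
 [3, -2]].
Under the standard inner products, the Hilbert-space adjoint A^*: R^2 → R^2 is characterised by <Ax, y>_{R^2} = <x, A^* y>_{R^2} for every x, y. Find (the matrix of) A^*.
A^* = A^T =
[[2, 3],
 [3, -2]]

For real matrices with standard dot products, the defining identity <Ax, y> = <x, A^* y> gives (Ax)^T y = x^T (A^*) y, i.e. x^T A^T y = x^T (A^*) y. Since this holds for all x, y, we must have A^* = A^T. Therefore
A^* =
[[2, 3],
 [3, -2]].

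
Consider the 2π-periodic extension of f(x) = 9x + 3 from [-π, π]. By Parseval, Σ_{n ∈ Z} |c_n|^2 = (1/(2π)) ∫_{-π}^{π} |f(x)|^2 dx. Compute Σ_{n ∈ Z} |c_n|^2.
Σ |c_n|^2 = 27π^2 + 9

Expand and integrate term by term over [-π, π]:
  ∫ (9x)^2 dx = 81·(2π^3/3); ∫ 2·9·(3)·x dx = 0 (odd integrand); ∫ 3^2 dx = 9·2π.
So (1/(2π)) ∫_{-π}^{π} (9x + 3)^2 dx = 81π^2/3 + 9 = 27π^2 + 9.
Parseval ⇒ Σ |c_n|^2 = 27π^2 + 9.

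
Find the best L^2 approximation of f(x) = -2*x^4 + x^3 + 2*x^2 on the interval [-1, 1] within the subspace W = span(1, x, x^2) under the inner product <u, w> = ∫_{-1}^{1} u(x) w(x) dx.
g(x) = 2*x^2/7 + 3*x/5 + 6/35

The best approximation g ∈ W is the orthogonal projection of f onto W. Writing g = a_0 + a_1 x + a_2 x^2, the coefficients solve the normal equations G · a = b where
  G_{ij} = <φ_i, φ_j> and b_i = <f, φ_i>, with φ_0 = 1, φ_1 = x, φ_2 = x^2.
G =
  [2, 0, 2/3]
  [0, 2/3, 0]
  [2/3, 0, 2/5],
b = (8/15, 2/5, 8/35).
Solving gives a_0 = 6/35, a_1 = 3/5, a_2 = 2/7, so
  g(x) = 2*x^2/7 + 3*x/5 + 6/35.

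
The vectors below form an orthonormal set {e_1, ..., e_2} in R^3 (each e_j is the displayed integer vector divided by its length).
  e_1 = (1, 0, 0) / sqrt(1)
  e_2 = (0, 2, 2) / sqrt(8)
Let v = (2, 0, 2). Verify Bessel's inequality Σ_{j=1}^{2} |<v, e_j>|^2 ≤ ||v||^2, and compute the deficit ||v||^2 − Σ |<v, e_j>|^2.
Σ |<v, e_j>|^2 = 6; ||v||^2 = 8; deficit = 2

Write each e_j = u_j / sqrt(<u_j, u_j>) where u_j is the displayed integer vector. Then <v, e_j> = <v, u_j> / sqrt(<u_j, u_j>), so |<v, e_j>|^2 = <v, u_j>^2 / <u_j, u_j>.
Coefficients: <v, e_1> = 2/sqrt(1), <v, e_2> = 4/sqrt(8).
Square and sum: Σ |<v, e_j>|^2 = 6.
Compute ||v||^2 = v·v = 8.
Deficit = 8 − 6 = 2 ≥ 0, confirming Bessel's inequality. (The deficit equals ||v − Σ <v,e_j> e_j||^2, the squared distance from v to span{e_j}.)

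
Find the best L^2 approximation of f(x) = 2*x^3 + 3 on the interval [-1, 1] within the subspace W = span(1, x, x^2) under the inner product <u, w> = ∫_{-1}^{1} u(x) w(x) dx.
g(x) = 6*x/5 + 3

The best approximation g ∈ W is the orthogonal projection of f onto W. Writing g = a_0 + a_1 x + a_2 x^2, the coefficients solve the normal equations G · a = b where
  G_{ij} = <φ_i, φ_j> and b_i = <f, φ_i>, with φ_0 = 1, φ_1 = x, φ_2 = x^2.
G =
  [2, 0, 2/3]
  [0, 2/3, 0]
  [2/3, 0, 2/5],
b = (6, 4/5, 2).
Solving gives a_0 = 3, a_1 = 6/5, a_2 = 0, so
  g(x) = 6*x/5 + 3.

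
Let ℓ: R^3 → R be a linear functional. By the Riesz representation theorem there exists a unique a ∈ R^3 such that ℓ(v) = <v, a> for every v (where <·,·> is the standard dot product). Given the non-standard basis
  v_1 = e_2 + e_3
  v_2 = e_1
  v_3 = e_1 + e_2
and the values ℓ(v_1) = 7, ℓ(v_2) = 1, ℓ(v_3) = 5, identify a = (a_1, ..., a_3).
a = (1, 4, 3)

Write a = (a_1, ..., a_3) in the standard basis. For each basis vector v_i, ℓ(v_i) = <v_i, a> is a linear equation in the a_j's. Collect the n equations into a matrix system V a = ℓ, where row i of V is v_i (expressed in the standard basis). Since V is invertible (lower-triangular with 1s on the diagonal, up to permutation), solve by back-substitution:
  V =
[[0, 1, 1],
 [1, 0, 0],
 [1, 1, 0]]
  V a = (7, 1, 5)
Solving gives a = (1, 4, 3).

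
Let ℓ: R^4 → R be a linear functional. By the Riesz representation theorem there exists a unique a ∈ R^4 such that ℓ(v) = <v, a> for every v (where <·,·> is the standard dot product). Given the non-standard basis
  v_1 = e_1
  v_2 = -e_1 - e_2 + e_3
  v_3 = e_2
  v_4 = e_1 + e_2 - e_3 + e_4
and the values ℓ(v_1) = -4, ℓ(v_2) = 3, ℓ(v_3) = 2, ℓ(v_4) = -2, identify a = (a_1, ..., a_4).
a = (-4, 2, 1, 1)

Write a = (a_1, ..., a_4) in the standard basis. For each basis vector v_i, ℓ(v_i) = <v_i, a> is a linear equation in the a_j's. Collect the n equations into a matrix system V a = ℓ, where row i of V is v_i (expressed in the standard basis). Since V is invertible (lower-triangular with 1s on the diagonal, up to permutation), solve by back-substitution:
  V =
[[1, 0, 0, 0],
 [-1, -1, 1, 0],
 [0, 1, 0, 0],
 [1, 1, -1, 1]]
  V a = (-4, 3, 2, -2)
Solving gives a = (-4, 2, 1, 1).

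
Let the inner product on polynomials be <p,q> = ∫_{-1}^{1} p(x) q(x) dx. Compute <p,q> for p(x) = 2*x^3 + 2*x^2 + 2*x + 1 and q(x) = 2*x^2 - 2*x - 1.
<p,q> = -14/3

Expand the product: p(x)·q(x) = 4*x^5 - 2*x^3 - 4*x^2 - 4*x - 1.
∫_{-1}^{1} of each monomial x^k gives [2/(k+1) if k even, 0 if k odd]. Integrating term-by-term (or equivalently evaluating the antiderivative F(x) = 2*x^6/3 - x^4/2 - 4*x^3/3 - 2*x^2 - x at the endpoints):
  F(1) − F(−1) = -25/6 − (1/2) = -14/3.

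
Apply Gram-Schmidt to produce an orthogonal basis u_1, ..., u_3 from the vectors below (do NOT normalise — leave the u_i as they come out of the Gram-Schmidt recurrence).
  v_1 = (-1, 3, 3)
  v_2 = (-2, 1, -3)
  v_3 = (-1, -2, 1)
Orthogonal basis:
  u_1 = (-1, 3, 3)
  u_2 = (-42/19, 31/19, -45/19)
  u_3 = (-42/25, -63/50, 7/10)

Apply the Gram-Schmidt recurrence
  u_1 = v_1
  u_i = v_i − Σ_{j<i} ((v_i · u_j) / (u_j · u_j)) · u_j.

Step by step this gives:
  u_1 = (-1, 3, 3)
  u_2 = (-42/19, 31/19, -45/19)
  u_3 = (-42/25, -63/50, 7/10)

Orthogonality check:
  u_2 · u_1 = 0 (should be 0)
  u_3 · u_1 = 0 (should be 0)
  u_3 · u_2 = 0 (should be 0)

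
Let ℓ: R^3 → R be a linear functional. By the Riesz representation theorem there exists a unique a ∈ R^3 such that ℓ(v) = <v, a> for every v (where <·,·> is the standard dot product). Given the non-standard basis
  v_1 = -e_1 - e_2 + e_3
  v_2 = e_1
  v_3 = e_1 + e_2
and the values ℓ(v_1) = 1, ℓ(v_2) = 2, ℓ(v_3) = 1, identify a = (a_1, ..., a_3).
a = (2, -1, 2)

Write a = (a_1, ..., a_3) in the standard basis. For each basis vector v_i, ℓ(v_i) = <v_i, a> is a linear equation in the a_j's. Collect the n equations into a matrix system V a = ℓ, where row i of V is v_i (expressed in the standard basis). Since V is invertible (lower-triangular with 1s on the diagonal, up to permutation), solve by back-substitution:
  V =
[[-1, -1, 1],
 [1, 0, 0],
 [1, 1, 0]]
  V a = (1, 2, 1)
Solving gives a = (2, -1, 2).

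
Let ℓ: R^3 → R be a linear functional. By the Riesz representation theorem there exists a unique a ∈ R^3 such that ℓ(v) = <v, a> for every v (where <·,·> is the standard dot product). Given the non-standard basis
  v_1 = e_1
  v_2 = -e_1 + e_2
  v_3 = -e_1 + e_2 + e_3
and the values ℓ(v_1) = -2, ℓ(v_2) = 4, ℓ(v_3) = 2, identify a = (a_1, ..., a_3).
a = (-2, 2, -2)

Write a = (a_1, ..., a_3) in the standard basis. For each basis vector v_i, ℓ(v_i) = <v_i, a> is a linear equation in the a_j's. Collect the n equations into a matrix system V a = ℓ, where row i of V is v_i (expressed in the standard basis). Since V is invertible (lower-triangular with 1s on the diagonal, up to permutation), solve by back-substitution:
  V =
[[1, 0, 0],
 [-1, 1, 0],
 [-1, 1, 1]]
  V a = (-2, 4, 2)
Solving gives a = (-2, 2, -2).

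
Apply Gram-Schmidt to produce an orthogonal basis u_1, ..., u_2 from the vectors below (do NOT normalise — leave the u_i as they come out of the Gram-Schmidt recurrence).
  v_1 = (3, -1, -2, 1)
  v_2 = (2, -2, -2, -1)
Orthogonal basis:
  u_1 = (3, -1, -2, 1)
  u_2 = (-1/5, -19/15, -8/15, -26/15)

Apply the Gram-Schmidt recurrence
  u_1 = v_1
  u_i = v_i − Σ_{j<i} ((v_i · u_j) / (u_j · u_j)) · u_j.

Step by step this gives:
  u_1 = (3, -1, -2, 1)
  u_2 = (-1/5, -19/15, -8/15, -26/15)

Orthogonality check:
  u_2 · u_1 = 0 (should be 0)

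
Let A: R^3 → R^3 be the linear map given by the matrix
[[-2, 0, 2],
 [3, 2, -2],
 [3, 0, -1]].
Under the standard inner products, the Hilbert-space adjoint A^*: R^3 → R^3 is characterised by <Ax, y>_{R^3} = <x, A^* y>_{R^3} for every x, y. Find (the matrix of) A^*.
A^* = A^T =
[[-2, 3, 3],
 [0, 2, 0],
 [2, -2, -1]]

For real matrices with standard dot products, the defining identity <Ax, y> = <x, A^* y> gives (Ax)^T y = x^T (A^*) y, i.e. x^T A^T y = x^T (A^*) y. Since this holds for all x, y, we must have A^* = A^T. Therefore
A^* =
[[-2, 3, 3],
 [0, 2, 0],
 [2, -2, -1]].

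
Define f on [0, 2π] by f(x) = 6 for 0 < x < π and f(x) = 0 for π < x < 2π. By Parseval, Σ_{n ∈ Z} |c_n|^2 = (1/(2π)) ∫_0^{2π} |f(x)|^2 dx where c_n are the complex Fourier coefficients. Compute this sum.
Σ |c_n|^2 = 18

Parseval equates the L^2 energy of f (normalised by 1/(2π)) with the ℓ^2 sum of its Fourier coefficients: (1/(2π)) ∫_0^{2π} |f|^2 = Σ |c_n|^2.
Compute the left side: (1/(2π)) [∫_0^π 6^2 dx + ∫_π^{2π} 0^2 dx] = (1/(2π)) · (36π + 0π) = (36 + 0)/2 = 18.
So Σ_{n ∈ Z} |c_n|^2 = 18.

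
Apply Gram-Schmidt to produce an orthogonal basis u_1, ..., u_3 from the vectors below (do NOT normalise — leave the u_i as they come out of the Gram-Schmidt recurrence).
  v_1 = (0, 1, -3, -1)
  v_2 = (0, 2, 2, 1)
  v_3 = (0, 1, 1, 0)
Orthogonal basis:
  u_1 = (0, 1, -3, -1)
  u_2 = (0, 27/11, 7/11, 6/11)
  u_3 = (0, 2/37, 6/37, -16/37)

Apply the Gram-Schmidt recurrence
  u_1 = v_1
  u_i = v_i − Σ_{j<i} ((v_i · u_j) / (u_j · u_j)) · u_j.

Step by step this gives:
  u_1 = (0, 1, -3, -1)
  u_2 = (0, 27/11, 7/11, 6/11)
  u_3 = (0, 2/37, 6/37, -16/37)

Orthogonality check:
  u_2 · u_1 = 0 (should be 0)
  u_3 · u_1 = 0 (should be 0)
  u_3 · u_2 = 0 (should be 0)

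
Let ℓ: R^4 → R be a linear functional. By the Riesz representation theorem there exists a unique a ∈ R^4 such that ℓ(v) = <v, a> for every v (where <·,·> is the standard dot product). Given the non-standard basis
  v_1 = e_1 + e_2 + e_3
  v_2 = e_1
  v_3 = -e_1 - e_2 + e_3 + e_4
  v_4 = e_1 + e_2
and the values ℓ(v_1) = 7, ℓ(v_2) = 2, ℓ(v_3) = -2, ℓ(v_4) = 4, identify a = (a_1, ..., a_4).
a = (2, 2, 3, -1)

Write a = (a_1, ..., a_4) in the standard basis. For each basis vector v_i, ℓ(v_i) = <v_i, a> is a linear equation in the a_j's. Collect the n equations into a matrix system V a = ℓ, where row i of V is v_i (expressed in the standard basis). Since V is invertible (lower-triangular with 1s on the diagonal, up to permutation), solve by back-substitution:
  V =
[[1, 1, 1, 0],
 [1, 0, 0, 0],
 [-1, -1, 1, 1],
 [1, 1, 0, 0]]
  V a = (7, 2, -2, 4)
Solving gives a = (2, 2, 3, -1).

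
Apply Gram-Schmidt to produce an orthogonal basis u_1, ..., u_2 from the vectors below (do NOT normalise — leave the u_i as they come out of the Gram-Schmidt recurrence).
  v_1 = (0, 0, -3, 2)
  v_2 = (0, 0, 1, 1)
Orthogonal basis:
  u_1 = (0, 0, -3, 2)
  u_2 = (0, 0, 10/13, 15/13)

Apply the Gram-Schmidt recurrence
  u_1 = v_1
  u_i = v_i − Σ_{j<i} ((v_i · u_j) / (u_j · u_j)) · u_j.

Step by step this gives:
  u_1 = (0, 0, -3, 2)
  u_2 = (0, 0, 10/13, 15/13)

Orthogonality check:
  u_2 · u_1 = 0 (should be 0)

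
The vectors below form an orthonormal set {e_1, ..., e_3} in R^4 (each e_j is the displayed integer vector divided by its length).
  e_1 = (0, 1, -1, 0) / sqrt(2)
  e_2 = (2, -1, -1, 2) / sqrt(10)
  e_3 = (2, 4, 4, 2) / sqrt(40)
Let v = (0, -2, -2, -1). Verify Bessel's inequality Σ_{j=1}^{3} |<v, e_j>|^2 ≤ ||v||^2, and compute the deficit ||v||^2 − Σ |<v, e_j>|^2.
Σ |<v, e_j>|^2 = 17/2; ||v||^2 = 9; deficit = 1/2

Write each e_j = u_j / sqrt(<u_j, u_j>) where u_j is the displayed integer vector. Then <v, e_j> = <v, u_j> / sqrt(<u_j, u_j>), so |<v, e_j>|^2 = <v, u_j>^2 / <u_j, u_j>.
Coefficients: <v, e_1> = 0/sqrt(2), <v, e_2> = 2/sqrt(10), <v, e_3> = -18/sqrt(40).
Square and sum: Σ |<v, e_j>|^2 = 17/2.
Compute ||v||^2 = v·v = 9.
Deficit = 9 − 17/2 = 1/2 ≥ 0, confirming Bessel's inequality. (The deficit equals ||v − Σ <v,e_j> e_j||^2, the squared distance from v to span{e_j}.)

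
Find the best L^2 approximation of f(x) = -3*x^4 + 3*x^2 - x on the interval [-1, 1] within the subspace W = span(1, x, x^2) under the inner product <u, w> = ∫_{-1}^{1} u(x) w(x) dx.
g(x) = 3*x^2/7 - x + 9/35

The best approximation g ∈ W is the orthogonal projection of f onto W. Writing g = a_0 + a_1 x + a_2 x^2, the coefficients solve the normal equations G · a = b where
  G_{ij} = <φ_i, φ_j> and b_i = <f, φ_i>, with φ_0 = 1, φ_1 = x, φ_2 = x^2.
G =
  [2, 0, 2/3]
  [0, 2/3, 0]
  [2/3, 0, 2/5],
b = (4/5, -2/3, 12/35).
Solving gives a_0 = 9/35, a_1 = -1, a_2 = 3/7, so
  g(x) = 3*x^2/7 - x + 9/35.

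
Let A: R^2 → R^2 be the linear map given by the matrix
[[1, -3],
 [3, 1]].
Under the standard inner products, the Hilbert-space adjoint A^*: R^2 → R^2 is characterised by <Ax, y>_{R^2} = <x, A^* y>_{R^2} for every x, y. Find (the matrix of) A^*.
A^* = A^T =
[[1, 3],
 [-3, 1]]

For real matrices with standard dot products, the defining identity <Ax, y> = <x, A^* y> gives (Ax)^T y = x^T (A^*) y, i.e. x^T A^T y = x^T (A^*) y. Since this holds for all x, y, we must have A^* = A^T. Therefore
A^* =
[[1, 3],
 [-3, 1]].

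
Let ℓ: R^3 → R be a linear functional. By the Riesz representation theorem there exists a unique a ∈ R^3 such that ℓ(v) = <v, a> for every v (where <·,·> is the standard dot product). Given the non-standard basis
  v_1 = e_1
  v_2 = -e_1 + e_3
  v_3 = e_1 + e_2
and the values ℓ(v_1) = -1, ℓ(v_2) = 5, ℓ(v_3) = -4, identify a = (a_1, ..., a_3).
a = (-1, -3, 4)

Write a = (a_1, ..., a_3) in the standard basis. For each basis vector v_i, ℓ(v_i) = <v_i, a> is a linear equation in the a_j's. Collect the n equations into a matrix system V a = ℓ, where row i of V is v_i (expressed in the standard basis). Since V is invertible (lower-triangular with 1s on the diagonal, up to permutation), solve by back-substitution:
  V =
[[1, 0, 0],
 [-1, 0, 1],
 [1, 1, 0]]
  V a = (-1, 5, -4)
Solving gives a = (-1, -3, 4).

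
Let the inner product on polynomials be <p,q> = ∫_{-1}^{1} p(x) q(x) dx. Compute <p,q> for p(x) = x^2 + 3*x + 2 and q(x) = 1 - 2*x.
<p,q> = 2/3

Expand the product: p(x)·q(x) = -2*x^3 - 5*x^2 - x + 2.
∫_{-1}^{1} of each monomial x^k gives [2/(k+1) if k even, 0 if k odd]. Integrating term-by-term (or equivalently evaluating the antiderivative F(x) = -x^4/2 - 5*x^3/3 - x^2/2 + 2*x at the endpoints):
  F(1) − F(−1) = -2/3 − (-4/3) = 2/3.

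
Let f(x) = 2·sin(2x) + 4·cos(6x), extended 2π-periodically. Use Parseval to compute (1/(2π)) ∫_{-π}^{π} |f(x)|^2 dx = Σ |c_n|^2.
Σ |c_n|^2 = 10

Expand |f|^2 and use orthogonality of {sin(nx), cos(mx)} on [-π, π]:
  ∫_{-π}^{π} sin(nx)^2 dx = π, ∫ cos(mx)^2 dx = π, and cross terms integrate to 0.
So ∫_{-π}^{π} f(x)^2 dx = 2^2 · π + 4^2 · π = (4 + 16)π.
Divide by 2π: (4 + 16)/2 = 10.
By Parseval, this equals Σ |c_n|^2.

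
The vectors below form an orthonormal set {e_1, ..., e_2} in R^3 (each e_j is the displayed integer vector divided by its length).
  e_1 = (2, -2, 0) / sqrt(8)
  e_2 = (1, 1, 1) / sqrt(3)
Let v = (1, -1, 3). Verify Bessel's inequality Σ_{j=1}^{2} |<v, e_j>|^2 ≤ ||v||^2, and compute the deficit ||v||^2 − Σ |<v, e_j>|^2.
Σ |<v, e_j>|^2 = 5; ||v||^2 = 11; deficit = 6

Write each e_j = u_j / sqrt(<u_j, u_j>) where u_j is the displayed integer vector. Then <v, e_j> = <v, u_j> / sqrt(<u_j, u_j>), so |<v, e_j>|^2 = <v, u_j>^2 / <u_j, u_j>.
Coefficients: <v, e_1> = 4/sqrt(8), <v, e_2> = 3/sqrt(3).
Square and sum: Σ |<v, e_j>|^2 = 5.
Compute ||v||^2 = v·v = 11.
Deficit = 11 − 5 = 6 ≥ 0, confirming Bessel's inequality. (The deficit equals ||v − Σ <v,e_j> e_j||^2, the squared distance from v to span{e_j}.)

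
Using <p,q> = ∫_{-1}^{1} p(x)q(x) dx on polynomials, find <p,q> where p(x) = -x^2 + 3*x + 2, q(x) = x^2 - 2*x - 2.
<p,q> = -146/15

Expand the product: p(x)·q(x) = -x^4 + 5*x^3 - 2*x^2 - 10*x - 4.
∫_{-1}^{1} of each monomial x^k gives [2/(k+1) if k even, 0 if k odd]. Integrating term-by-term (or equivalently evaluating the antiderivative F(x) = -x^5/5 + 5*x^4/4 - 2*x^3/3 - 5*x^2 - 4*x at the endpoints):
  F(1) − F(−1) = -517/60 − (67/60) = -146/15.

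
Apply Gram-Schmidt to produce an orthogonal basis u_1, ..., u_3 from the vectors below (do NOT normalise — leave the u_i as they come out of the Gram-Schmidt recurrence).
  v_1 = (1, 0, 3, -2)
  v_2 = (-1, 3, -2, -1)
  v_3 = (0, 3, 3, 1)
Orthogonal basis:
  u_1 = (1, 0, 3, -2)
  u_2 = (-9/14, 3, -13/14, -12/7)
  u_3 = (-52/185, 366/185, 336/185, 478/185)

Apply the Gram-Schmidt recurrence
  u_1 = v_1
  u_i = v_i − Σ_{j<i} ((v_i · u_j) / (u_j · u_j)) · u_j.

Step by step this gives:
  u_1 = (1, 0, 3, -2)
  u_2 = (-9/14, 3, -13/14, -12/7)
  u_3 = (-52/185, 366/185, 336/185, 478/185)

Orthogonality check:
  u_2 · u_1 = 0 (should be 0)
  u_3 · u_1 = 0 (should be 0)
  u_3 · u_2 = 0 (should be 0)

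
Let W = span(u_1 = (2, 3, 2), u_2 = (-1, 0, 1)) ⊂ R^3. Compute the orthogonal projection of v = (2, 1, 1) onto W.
proj_W(v) = (53/34, 27/17, 19/34)

Set up U = [u_1 | ... | u_2] ∈ R^(3×2). The projector onto W = col(U) is P = U (U^T U)^(-1) U^T.
Compute U^T U =
  [17, 0]
  [0, 2],
and U^T v = (9, -1).
Solve U^T U · c = U^T v for the coefficients: c = (9/17, -1/2). The projection is proj_W(v) = U c.
Check: (v - proj_W(v)) · u_1 = 0  (should be 0).
Check: (v - proj_W(v)) · u_2 = 0  (should be 0).
Result: proj_W(v) = (53/34, 27/17, 19/34).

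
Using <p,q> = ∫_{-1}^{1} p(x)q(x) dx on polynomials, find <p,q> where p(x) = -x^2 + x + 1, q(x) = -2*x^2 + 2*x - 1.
<p,q> = -8/15

Expand the product: p(x)·q(x) = 2*x^4 - 4*x^3 + x^2 + x - 1.
∫_{-1}^{1} of each monomial x^k gives [2/(k+1) if k even, 0 if k odd]. Integrating term-by-term (or equivalently evaluating the antiderivative F(x) = 2*x^5/5 - x^4 + x^3/3 + x^2/2 - x at the endpoints):
  F(1) − F(−1) = -23/30 − (-7/30) = -8/15.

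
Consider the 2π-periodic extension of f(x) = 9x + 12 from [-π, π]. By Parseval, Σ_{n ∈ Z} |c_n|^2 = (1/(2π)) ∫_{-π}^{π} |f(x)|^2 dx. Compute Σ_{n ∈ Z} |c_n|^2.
Σ |c_n|^2 = 27π^2 + 144

Expand and integrate term by term over [-π, π]:
  ∫ (9x)^2 dx = 81·(2π^3/3); ∫ 2·9·(12)·x dx = 0 (odd integrand); ∫ 12^2 dx = 144·2π.
So (1/(2π)) ∫_{-π}^{π} (9x + 12)^2 dx = 81π^2/3 + 144 = 27π^2 + 144.
Parseval ⇒ Σ |c_n|^2 = 27π^2 + 144.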